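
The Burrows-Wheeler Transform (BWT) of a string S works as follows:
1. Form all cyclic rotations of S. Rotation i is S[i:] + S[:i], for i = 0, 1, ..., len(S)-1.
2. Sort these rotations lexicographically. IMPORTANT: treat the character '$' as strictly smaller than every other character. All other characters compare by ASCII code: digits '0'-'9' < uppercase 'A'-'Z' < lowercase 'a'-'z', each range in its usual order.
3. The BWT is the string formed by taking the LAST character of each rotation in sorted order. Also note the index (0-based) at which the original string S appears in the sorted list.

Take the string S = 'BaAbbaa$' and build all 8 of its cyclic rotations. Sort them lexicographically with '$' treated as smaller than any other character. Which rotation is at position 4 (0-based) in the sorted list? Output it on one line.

All 8 rotations (rotation i = S[i:]+S[:i]):
  rot[0] = BaAbbaa$
  rot[1] = aAbbaa$B
  rot[2] = Abbaa$Ba
  rot[3] = bbaa$BaA
  rot[4] = baa$BaAb
  rot[5] = aa$BaAbb
  rot[6] = a$BaAbba
  rot[7] = $BaAbbaa
Sorted (with $ < everything):
  sorted[0] = $BaAbbaa
  sorted[1] = Abbaa$Ba
  sorted[2] = BaAbbaa$
  sorted[3] = a$BaAbba
  sorted[4] = aAbbaa$B
  sorted[5] = aa$BaAbb
  sorted[6] = baa$BaAb
  sorted[7] = bbaa$BaA
sorted[4] = aAbbaa$B

Answer: aAbbaa$B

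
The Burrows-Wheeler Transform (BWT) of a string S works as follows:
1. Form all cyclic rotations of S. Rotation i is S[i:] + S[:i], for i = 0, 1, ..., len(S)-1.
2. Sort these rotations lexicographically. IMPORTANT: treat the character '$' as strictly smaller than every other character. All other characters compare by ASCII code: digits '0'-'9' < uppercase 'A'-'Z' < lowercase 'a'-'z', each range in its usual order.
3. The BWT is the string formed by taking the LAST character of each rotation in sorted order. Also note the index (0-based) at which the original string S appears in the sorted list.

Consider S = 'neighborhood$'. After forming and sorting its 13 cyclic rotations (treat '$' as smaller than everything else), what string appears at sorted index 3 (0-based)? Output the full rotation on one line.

Answer: eighborhood$n

Derivation:
All 13 rotations (rotation i = S[i:]+S[:i]):
  rot[0] = neighborhood$
  rot[1] = eighborhood$n
  rot[2] = ighborhood$ne
  rot[3] = ghborhood$nei
  rot[4] = hborhood$neig
  rot[5] = borhood$neigh
  rot[6] = orhood$neighb
  rot[7] = rhood$neighbo
  rot[8] = hood$neighbor
  rot[9] = ood$neighborh
  rot[10] = od$neighborho
  rot[11] = d$neighborhoo
  rot[12] = $neighborhood
Sorted (with $ < everything):
  sorted[0] = $neighborhood
  sorted[1] = borhood$neigh
  sorted[2] = d$neighborhoo
  sorted[3] = eighborhood$n
  sorted[4] = ghborhood$nei
  sorted[5] = hborhood$neig
  sorted[6] = hood$neighbor
  sorted[7] = ighborhood$ne
  sorted[8] = neighborhood$
  sorted[9] = od$neighborho
  sorted[10] = ood$neighborh
  sorted[11] = orhood$neighb
  sorted[12] = rhood$neighbo
sorted[3] = eighborhood$n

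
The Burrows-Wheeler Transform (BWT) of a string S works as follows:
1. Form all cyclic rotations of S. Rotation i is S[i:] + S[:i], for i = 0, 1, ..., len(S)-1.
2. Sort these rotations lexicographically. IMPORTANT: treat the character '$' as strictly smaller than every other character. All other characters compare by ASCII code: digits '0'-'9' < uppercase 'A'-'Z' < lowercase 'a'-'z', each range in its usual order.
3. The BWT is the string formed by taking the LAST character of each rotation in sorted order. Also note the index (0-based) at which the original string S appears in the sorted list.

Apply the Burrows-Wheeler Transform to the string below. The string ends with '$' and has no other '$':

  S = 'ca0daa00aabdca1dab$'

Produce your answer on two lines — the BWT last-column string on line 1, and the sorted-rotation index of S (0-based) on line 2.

Answer: ba0aaaccd0daaa$d01b
14

Derivation:
All 19 rotations (rotation i = S[i:]+S[:i]):
  rot[0] = ca0daa00aabdca1dab$
  rot[1] = a0daa00aabdca1dab$c
  rot[2] = 0daa00aabdca1dab$ca
  rot[3] = daa00aabdca1dab$ca0
  rot[4] = aa00aabdca1dab$ca0d
  rot[5] = a00aabdca1dab$ca0da
  rot[6] = 00aabdca1dab$ca0daa
  rot[7] = 0aabdca1dab$ca0daa0
  rot[8] = aabdca1dab$ca0daa00
  rot[9] = abdca1dab$ca0daa00a
  rot[10] = bdca1dab$ca0daa00aa
  rot[11] = dca1dab$ca0daa00aab
  rot[12] = ca1dab$ca0daa00aabd
  rot[13] = a1dab$ca0daa00aabdc
  rot[14] = 1dab$ca0daa00aabdca
  rot[15] = dab$ca0daa00aabdca1
  rot[16] = ab$ca0daa00aabdca1d
  rot[17] = b$ca0daa00aabdca1da
  rot[18] = $ca0daa00aabdca1dab
Sorted (with $ < everything):
  sorted[0] = $ca0daa00aabdca1dab  (last char: 'b')
  sorted[1] = 00aabdca1dab$ca0daa  (last char: 'a')
  sorted[2] = 0aabdca1dab$ca0daa0  (last char: '0')
  sorted[3] = 0daa00aabdca1dab$ca  (last char: 'a')
  sorted[4] = 1dab$ca0daa00aabdca  (last char: 'a')
  sorted[5] = a00aabdca1dab$ca0da  (last char: 'a')
  sorted[6] = a0daa00aabdca1dab$c  (last char: 'c')
  sorted[7] = a1dab$ca0daa00aabdc  (last char: 'c')
  sorted[8] = aa00aabdca1dab$ca0d  (last char: 'd')
  sorted[9] = aabdca1dab$ca0daa00  (last char: '0')
  sorted[10] = ab$ca0daa00aabdca1d  (last char: 'd')
  sorted[11] = abdca1dab$ca0daa00a  (last char: 'a')
  sorted[12] = b$ca0daa00aabdca1da  (last char: 'a')
  sorted[13] = bdca1dab$ca0daa00aa  (last char: 'a')
  sorted[14] = ca0daa00aabdca1dab$  (last char: '$')
  sorted[15] = ca1dab$ca0daa00aabd  (last char: 'd')
  sorted[16] = daa00aabdca1dab$ca0  (last char: '0')
  sorted[17] = dab$ca0daa00aabdca1  (last char: '1')
  sorted[18] = dca1dab$ca0daa00aab  (last char: 'b')
Last column: ba0aaaccd0daaa$d01b
Original string S is at sorted index 14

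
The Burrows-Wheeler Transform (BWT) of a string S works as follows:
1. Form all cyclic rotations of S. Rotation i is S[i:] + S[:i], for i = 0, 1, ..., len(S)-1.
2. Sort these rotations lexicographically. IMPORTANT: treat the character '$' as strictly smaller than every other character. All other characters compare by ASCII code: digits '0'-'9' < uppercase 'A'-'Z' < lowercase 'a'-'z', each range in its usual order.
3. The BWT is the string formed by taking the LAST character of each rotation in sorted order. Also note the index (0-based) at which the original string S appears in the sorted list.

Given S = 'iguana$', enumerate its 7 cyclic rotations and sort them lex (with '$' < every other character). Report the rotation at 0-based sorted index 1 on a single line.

All 7 rotations (rotation i = S[i:]+S[:i]):
  rot[0] = iguana$
  rot[1] = guana$i
  rot[2] = uana$ig
  rot[3] = ana$igu
  rot[4] = na$igua
  rot[5] = a$iguan
  rot[6] = $iguana
Sorted (with $ < everything):
  sorted[0] = $iguana
  sorted[1] = a$iguan
  sorted[2] = ana$igu
  sorted[3] = guana$i
  sorted[4] = iguana$
  sorted[5] = na$igua
  sorted[6] = uana$ig
sorted[1] = a$iguan

Answer: a$iguan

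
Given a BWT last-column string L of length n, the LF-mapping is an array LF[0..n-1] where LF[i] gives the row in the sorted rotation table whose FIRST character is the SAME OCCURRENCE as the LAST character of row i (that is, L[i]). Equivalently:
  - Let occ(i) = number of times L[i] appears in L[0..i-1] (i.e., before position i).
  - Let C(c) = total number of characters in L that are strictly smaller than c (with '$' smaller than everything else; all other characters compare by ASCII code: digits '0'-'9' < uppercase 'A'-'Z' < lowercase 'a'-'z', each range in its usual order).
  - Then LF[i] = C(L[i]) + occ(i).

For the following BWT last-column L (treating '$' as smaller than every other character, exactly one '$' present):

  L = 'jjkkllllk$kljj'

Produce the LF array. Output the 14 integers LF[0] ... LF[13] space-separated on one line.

Char counts: '$':1, 'j':4, 'k':4, 'l':5
C (first-col start): C('$')=0, C('j')=1, C('k')=5, C('l')=9
L[0]='j': occ=0, LF[0]=C('j')+0=1+0=1
L[1]='j': occ=1, LF[1]=C('j')+1=1+1=2
L[2]='k': occ=0, LF[2]=C('k')+0=5+0=5
L[3]='k': occ=1, LF[3]=C('k')+1=5+1=6
L[4]='l': occ=0, LF[4]=C('l')+0=9+0=9
L[5]='l': occ=1, LF[5]=C('l')+1=9+1=10
L[6]='l': occ=2, LF[6]=C('l')+2=9+2=11
L[7]='l': occ=3, LF[7]=C('l')+3=9+3=12
L[8]='k': occ=2, LF[8]=C('k')+2=5+2=7
L[9]='$': occ=0, LF[9]=C('$')+0=0+0=0
L[10]='k': occ=3, LF[10]=C('k')+3=5+3=8
L[11]='l': occ=4, LF[11]=C('l')+4=9+4=13
L[12]='j': occ=2, LF[12]=C('j')+2=1+2=3
L[13]='j': occ=3, LF[13]=C('j')+3=1+3=4

Answer: 1 2 5 6 9 10 11 12 7 0 8 13 3 4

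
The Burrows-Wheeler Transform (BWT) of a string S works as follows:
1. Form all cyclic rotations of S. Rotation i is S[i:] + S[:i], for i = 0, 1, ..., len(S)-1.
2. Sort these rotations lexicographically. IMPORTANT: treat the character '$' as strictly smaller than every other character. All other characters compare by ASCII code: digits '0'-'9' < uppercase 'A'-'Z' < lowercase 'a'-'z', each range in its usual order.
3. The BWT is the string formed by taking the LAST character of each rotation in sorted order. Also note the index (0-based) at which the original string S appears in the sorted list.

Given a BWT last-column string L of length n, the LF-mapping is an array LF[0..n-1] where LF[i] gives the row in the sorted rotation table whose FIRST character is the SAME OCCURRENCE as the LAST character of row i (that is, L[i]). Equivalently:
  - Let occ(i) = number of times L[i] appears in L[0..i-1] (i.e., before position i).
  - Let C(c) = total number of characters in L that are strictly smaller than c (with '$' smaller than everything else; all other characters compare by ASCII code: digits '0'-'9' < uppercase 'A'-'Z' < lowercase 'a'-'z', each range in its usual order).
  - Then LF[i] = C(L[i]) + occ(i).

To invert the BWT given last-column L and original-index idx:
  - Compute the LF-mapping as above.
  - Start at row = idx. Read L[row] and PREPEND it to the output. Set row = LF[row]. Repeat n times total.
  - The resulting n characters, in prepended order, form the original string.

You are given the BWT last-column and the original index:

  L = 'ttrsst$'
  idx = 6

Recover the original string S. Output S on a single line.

Answer: ttrsst$

Derivation:
LF mapping: 4 5 1 2 3 6 0
Walk LF starting at row 6, prepending L[row]:
  step 1: row=6, L[6]='$', prepend. Next row=LF[6]=0
  step 2: row=0, L[0]='t', prepend. Next row=LF[0]=4
  step 3: row=4, L[4]='s', prepend. Next row=LF[4]=3
  step 4: row=3, L[3]='s', prepend. Next row=LF[3]=2
  step 5: row=2, L[2]='r', prepend. Next row=LF[2]=1
  step 6: row=1, L[1]='t', prepend. Next row=LF[1]=5
  step 7: row=5, L[5]='t', prepend. Next row=LF[5]=6
Reversed output: ttrsst$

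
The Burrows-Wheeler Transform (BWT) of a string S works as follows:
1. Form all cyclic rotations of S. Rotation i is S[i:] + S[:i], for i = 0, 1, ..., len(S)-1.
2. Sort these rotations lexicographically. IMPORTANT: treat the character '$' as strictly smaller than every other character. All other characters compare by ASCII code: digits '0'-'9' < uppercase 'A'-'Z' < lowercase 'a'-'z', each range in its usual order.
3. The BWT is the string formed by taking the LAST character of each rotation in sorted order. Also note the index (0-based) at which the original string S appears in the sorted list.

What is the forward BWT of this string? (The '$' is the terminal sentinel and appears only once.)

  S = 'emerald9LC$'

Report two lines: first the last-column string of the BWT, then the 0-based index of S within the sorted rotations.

All 11 rotations (rotation i = S[i:]+S[:i]):
  rot[0] = emerald9LC$
  rot[1] = merald9LC$e
  rot[2] = erald9LC$em
  rot[3] = rald9LC$eme
  rot[4] = ald9LC$emer
  rot[5] = ld9LC$emera
  rot[6] = d9LC$emeral
  rot[7] = 9LC$emerald
  rot[8] = LC$emerald9
  rot[9] = C$emerald9L
  rot[10] = $emerald9LC
Sorted (with $ < everything):
  sorted[0] = $emerald9LC  (last char: 'C')
  sorted[1] = 9LC$emerald  (last char: 'd')
  sorted[2] = C$emerald9L  (last char: 'L')
  sorted[3] = LC$emerald9  (last char: '9')
  sorted[4] = ald9LC$emer  (last char: 'r')
  sorted[5] = d9LC$emeral  (last char: 'l')
  sorted[6] = emerald9LC$  (last char: '$')
  sorted[7] = erald9LC$em  (last char: 'm')
  sorted[8] = ld9LC$emera  (last char: 'a')
  sorted[9] = merald9LC$e  (last char: 'e')
  sorted[10] = rald9LC$eme  (last char: 'e')
Last column: CdL9rl$maee
Original string S is at sorted index 6

Answer: CdL9rl$maee
6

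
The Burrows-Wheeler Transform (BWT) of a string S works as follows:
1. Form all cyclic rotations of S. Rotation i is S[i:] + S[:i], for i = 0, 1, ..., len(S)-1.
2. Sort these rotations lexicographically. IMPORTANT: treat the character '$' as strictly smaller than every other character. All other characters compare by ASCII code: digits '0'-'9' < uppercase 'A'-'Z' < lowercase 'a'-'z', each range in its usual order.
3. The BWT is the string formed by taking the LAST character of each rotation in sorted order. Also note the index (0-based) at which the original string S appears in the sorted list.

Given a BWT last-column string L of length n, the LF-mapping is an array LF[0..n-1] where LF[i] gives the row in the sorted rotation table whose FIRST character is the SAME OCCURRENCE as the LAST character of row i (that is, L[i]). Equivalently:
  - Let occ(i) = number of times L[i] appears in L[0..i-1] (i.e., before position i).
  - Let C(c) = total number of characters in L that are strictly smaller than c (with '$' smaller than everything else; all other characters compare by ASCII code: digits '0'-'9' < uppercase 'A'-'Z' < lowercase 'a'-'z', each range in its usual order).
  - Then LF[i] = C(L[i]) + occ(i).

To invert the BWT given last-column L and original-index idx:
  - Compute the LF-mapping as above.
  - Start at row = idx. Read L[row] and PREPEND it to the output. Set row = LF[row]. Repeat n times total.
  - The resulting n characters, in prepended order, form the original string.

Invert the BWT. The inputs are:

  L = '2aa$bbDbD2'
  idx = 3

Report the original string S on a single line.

Answer: Da2bbDba2$

Derivation:
LF mapping: 1 5 6 0 7 8 3 9 4 2
Walk LF starting at row 3, prepending L[row]:
  step 1: row=3, L[3]='$', prepend. Next row=LF[3]=0
  step 2: row=0, L[0]='2', prepend. Next row=LF[0]=1
  step 3: row=1, L[1]='a', prepend. Next row=LF[1]=5
  step 4: row=5, L[5]='b', prepend. Next row=LF[5]=8
  step 5: row=8, L[8]='D', prepend. Next row=LF[8]=4
  step 6: row=4, L[4]='b', prepend. Next row=LF[4]=7
  step 7: row=7, L[7]='b', prepend. Next row=LF[7]=9
  step 8: row=9, L[9]='2', prepend. Next row=LF[9]=2
  step 9: row=2, L[2]='a', prepend. Next row=LF[2]=6
  step 10: row=6, L[6]='D', prepend. Next row=LF[6]=3
Reversed output: Da2bbDba2$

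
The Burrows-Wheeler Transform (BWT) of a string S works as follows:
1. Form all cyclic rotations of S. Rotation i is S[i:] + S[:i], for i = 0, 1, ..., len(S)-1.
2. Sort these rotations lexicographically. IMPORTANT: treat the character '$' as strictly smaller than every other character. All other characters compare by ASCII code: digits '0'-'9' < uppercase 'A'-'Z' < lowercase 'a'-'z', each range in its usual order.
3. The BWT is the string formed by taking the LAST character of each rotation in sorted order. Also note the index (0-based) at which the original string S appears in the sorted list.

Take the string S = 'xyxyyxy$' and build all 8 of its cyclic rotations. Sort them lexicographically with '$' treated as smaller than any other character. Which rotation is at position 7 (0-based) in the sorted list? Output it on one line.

All 8 rotations (rotation i = S[i:]+S[:i]):
  rot[0] = xyxyyxy$
  rot[1] = yxyyxy$x
  rot[2] = xyyxy$xy
  rot[3] = yyxy$xyx
  rot[4] = yxy$xyxy
  rot[5] = xy$xyxyy
  rot[6] = y$xyxyyx
  rot[7] = $xyxyyxy
Sorted (with $ < everything):
  sorted[0] = $xyxyyxy
  sorted[1] = xy$xyxyy
  sorted[2] = xyxyyxy$
  sorted[3] = xyyxy$xy
  sorted[4] = y$xyxyyx
  sorted[5] = yxy$xyxy
  sorted[6] = yxyyxy$x
  sorted[7] = yyxy$xyx
sorted[7] = yyxy$xyx

Answer: yyxy$xyx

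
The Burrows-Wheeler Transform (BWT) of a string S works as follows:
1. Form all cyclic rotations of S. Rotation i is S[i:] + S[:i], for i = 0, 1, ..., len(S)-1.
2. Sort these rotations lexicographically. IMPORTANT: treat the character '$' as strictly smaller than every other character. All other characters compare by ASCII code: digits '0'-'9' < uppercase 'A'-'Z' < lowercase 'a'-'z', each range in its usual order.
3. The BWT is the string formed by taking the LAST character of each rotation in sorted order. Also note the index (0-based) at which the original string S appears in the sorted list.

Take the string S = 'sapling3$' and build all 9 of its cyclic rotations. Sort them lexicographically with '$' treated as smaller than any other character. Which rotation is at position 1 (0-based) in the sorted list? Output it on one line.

Answer: 3$sapling

Derivation:
All 9 rotations (rotation i = S[i:]+S[:i]):
  rot[0] = sapling3$
  rot[1] = apling3$s
  rot[2] = pling3$sa
  rot[3] = ling3$sap
  rot[4] = ing3$sapl
  rot[5] = ng3$sapli
  rot[6] = g3$saplin
  rot[7] = 3$sapling
  rot[8] = $sapling3
Sorted (with $ < everything):
  sorted[0] = $sapling3
  sorted[1] = 3$sapling
  sorted[2] = apling3$s
  sorted[3] = g3$saplin
  sorted[4] = ing3$sapl
  sorted[5] = ling3$sap
  sorted[6] = ng3$sapli
  sorted[7] = pling3$sa
  sorted[8] = sapling3$
sorted[1] = 3$sapling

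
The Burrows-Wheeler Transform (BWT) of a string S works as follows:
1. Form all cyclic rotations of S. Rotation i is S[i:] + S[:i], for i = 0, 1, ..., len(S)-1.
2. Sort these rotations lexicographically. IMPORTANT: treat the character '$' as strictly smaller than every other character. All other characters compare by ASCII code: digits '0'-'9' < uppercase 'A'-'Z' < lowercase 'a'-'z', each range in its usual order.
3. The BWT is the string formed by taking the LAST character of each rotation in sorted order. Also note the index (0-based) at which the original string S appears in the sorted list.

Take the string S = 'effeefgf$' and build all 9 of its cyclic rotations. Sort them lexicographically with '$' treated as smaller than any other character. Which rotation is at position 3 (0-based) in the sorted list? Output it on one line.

All 9 rotations (rotation i = S[i:]+S[:i]):
  rot[0] = effeefgf$
  rot[1] = ffeefgf$e
  rot[2] = feefgf$ef
  rot[3] = eefgf$eff
  rot[4] = efgf$effe
  rot[5] = fgf$effee
  rot[6] = gf$effeef
  rot[7] = f$effeefg
  rot[8] = $effeefgf
Sorted (with $ < everything):
  sorted[0] = $effeefgf
  sorted[1] = eefgf$eff
  sorted[2] = effeefgf$
  sorted[3] = efgf$effe
  sorted[4] = f$effeefg
  sorted[5] = feefgf$ef
  sorted[6] = ffeefgf$e
  sorted[7] = fgf$effee
  sorted[8] = gf$effeef
sorted[3] = efgf$effe

Answer: efgf$effe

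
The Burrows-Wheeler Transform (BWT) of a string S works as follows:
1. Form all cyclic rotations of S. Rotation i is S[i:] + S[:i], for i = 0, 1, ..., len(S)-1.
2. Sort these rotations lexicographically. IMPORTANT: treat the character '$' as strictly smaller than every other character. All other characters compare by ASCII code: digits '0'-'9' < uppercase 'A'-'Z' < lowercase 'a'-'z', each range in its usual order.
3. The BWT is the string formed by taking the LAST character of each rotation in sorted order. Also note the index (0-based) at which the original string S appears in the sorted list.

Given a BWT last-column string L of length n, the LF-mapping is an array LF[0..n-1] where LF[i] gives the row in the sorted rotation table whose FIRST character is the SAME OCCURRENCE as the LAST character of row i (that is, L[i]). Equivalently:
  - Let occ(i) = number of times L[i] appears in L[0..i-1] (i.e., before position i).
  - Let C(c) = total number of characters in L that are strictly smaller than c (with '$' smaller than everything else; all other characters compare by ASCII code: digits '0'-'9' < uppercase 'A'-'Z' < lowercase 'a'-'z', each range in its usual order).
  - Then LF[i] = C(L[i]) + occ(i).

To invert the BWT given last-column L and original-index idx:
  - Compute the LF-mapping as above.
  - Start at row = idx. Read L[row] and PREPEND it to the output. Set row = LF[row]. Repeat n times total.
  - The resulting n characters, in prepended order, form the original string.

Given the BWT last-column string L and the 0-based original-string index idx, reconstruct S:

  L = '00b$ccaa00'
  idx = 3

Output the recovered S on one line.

LF mapping: 1 2 7 0 8 9 5 6 3 4
Walk LF starting at row 3, prepending L[row]:
  step 1: row=3, L[3]='$', prepend. Next row=LF[3]=0
  step 2: row=0, L[0]='0', prepend. Next row=LF[0]=1
  step 3: row=1, L[1]='0', prepend. Next row=LF[1]=2
  step 4: row=2, L[2]='b', prepend. Next row=LF[2]=7
  step 5: row=7, L[7]='a', prepend. Next row=LF[7]=6
  step 6: row=6, L[6]='a', prepend. Next row=LF[6]=5
  step 7: row=5, L[5]='c', prepend. Next row=LF[5]=9
  step 8: row=9, L[9]='0', prepend. Next row=LF[9]=4
  step 9: row=4, L[4]='c', prepend. Next row=LF[4]=8
  step 10: row=8, L[8]='0', prepend. Next row=LF[8]=3
Reversed output: 0c0caab00$

Answer: 0c0caab00$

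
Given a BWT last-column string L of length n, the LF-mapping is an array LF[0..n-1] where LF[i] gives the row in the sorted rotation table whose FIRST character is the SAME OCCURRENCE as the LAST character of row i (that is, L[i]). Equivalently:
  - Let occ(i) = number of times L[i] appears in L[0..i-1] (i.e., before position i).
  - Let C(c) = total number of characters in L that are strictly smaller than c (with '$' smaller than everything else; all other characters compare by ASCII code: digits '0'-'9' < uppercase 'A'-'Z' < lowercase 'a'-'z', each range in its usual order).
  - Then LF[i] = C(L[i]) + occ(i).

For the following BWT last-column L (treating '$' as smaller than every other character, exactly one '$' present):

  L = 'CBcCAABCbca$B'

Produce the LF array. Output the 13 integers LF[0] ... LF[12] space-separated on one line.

Char counts: '$':1, 'A':2, 'B':3, 'C':3, 'a':1, 'b':1, 'c':2
C (first-col start): C('$')=0, C('A')=1, C('B')=3, C('C')=6, C('a')=9, C('b')=10, C('c')=11
L[0]='C': occ=0, LF[0]=C('C')+0=6+0=6
L[1]='B': occ=0, LF[1]=C('B')+0=3+0=3
L[2]='c': occ=0, LF[2]=C('c')+0=11+0=11
L[3]='C': occ=1, LF[3]=C('C')+1=6+1=7
L[4]='A': occ=0, LF[4]=C('A')+0=1+0=1
L[5]='A': occ=1, LF[5]=C('A')+1=1+1=2
L[6]='B': occ=1, LF[6]=C('B')+1=3+1=4
L[7]='C': occ=2, LF[7]=C('C')+2=6+2=8
L[8]='b': occ=0, LF[8]=C('b')+0=10+0=10
L[9]='c': occ=1, LF[9]=C('c')+1=11+1=12
L[10]='a': occ=0, LF[10]=C('a')+0=9+0=9
L[11]='$': occ=0, LF[11]=C('$')+0=0+0=0
L[12]='B': occ=2, LF[12]=C('B')+2=3+2=5

Answer: 6 3 11 7 1 2 4 8 10 12 9 0 5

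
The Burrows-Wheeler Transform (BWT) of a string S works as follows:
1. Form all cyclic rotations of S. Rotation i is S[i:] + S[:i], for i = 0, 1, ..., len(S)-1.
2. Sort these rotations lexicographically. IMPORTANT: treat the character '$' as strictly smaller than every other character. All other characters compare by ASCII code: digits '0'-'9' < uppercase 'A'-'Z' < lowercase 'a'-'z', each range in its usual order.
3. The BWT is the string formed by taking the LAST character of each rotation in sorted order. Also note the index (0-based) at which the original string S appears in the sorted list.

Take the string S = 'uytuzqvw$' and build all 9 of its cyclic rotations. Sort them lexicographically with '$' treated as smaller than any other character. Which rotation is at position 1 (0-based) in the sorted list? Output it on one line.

Answer: qvw$uytuz

Derivation:
All 9 rotations (rotation i = S[i:]+S[:i]):
  rot[0] = uytuzqvw$
  rot[1] = ytuzqvw$u
  rot[2] = tuzqvw$uy
  rot[3] = uzqvw$uyt
  rot[4] = zqvw$uytu
  rot[5] = qvw$uytuz
  rot[6] = vw$uytuzq
  rot[7] = w$uytuzqv
  rot[8] = $uytuzqvw
Sorted (with $ < everything):
  sorted[0] = $uytuzqvw
  sorted[1] = qvw$uytuz
  sorted[2] = tuzqvw$uy
  sorted[3] = uytuzqvw$
  sorted[4] = uzqvw$uyt
  sorted[5] = vw$uytuzq
  sorted[6] = w$uytuzqv
  sorted[7] = ytuzqvw$u
  sorted[8] = zqvw$uytu
sorted[1] = qvw$uytuz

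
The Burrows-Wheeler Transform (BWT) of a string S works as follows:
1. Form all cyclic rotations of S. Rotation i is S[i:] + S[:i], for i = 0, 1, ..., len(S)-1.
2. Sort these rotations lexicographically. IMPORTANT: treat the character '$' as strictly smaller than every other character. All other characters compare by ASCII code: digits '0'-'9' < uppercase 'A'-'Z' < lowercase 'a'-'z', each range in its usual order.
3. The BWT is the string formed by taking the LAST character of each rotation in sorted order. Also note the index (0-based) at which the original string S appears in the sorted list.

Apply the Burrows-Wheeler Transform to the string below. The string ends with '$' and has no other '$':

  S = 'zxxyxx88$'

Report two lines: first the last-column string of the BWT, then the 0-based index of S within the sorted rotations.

Answer: 88xxyzxx$
8

Derivation:
All 9 rotations (rotation i = S[i:]+S[:i]):
  rot[0] = zxxyxx88$
  rot[1] = xxyxx88$z
  rot[2] = xyxx88$zx
  rot[3] = yxx88$zxx
  rot[4] = xx88$zxxy
  rot[5] = x88$zxxyx
  rot[6] = 88$zxxyxx
  rot[7] = 8$zxxyxx8
  rot[8] = $zxxyxx88
Sorted (with $ < everything):
  sorted[0] = $zxxyxx88  (last char: '8')
  sorted[1] = 8$zxxyxx8  (last char: '8')
  sorted[2] = 88$zxxyxx  (last char: 'x')
  sorted[3] = x88$zxxyx  (last char: 'x')
  sorted[4] = xx88$zxxy  (last char: 'y')
  sorted[5] = xxyxx88$z  (last char: 'z')
  sorted[6] = xyxx88$zx  (last char: 'x')
  sorted[7] = yxx88$zxx  (last char: 'x')
  sorted[8] = zxxyxx88$  (last char: '$')
Last column: 88xxyzxx$
Original string S is at sorted index 8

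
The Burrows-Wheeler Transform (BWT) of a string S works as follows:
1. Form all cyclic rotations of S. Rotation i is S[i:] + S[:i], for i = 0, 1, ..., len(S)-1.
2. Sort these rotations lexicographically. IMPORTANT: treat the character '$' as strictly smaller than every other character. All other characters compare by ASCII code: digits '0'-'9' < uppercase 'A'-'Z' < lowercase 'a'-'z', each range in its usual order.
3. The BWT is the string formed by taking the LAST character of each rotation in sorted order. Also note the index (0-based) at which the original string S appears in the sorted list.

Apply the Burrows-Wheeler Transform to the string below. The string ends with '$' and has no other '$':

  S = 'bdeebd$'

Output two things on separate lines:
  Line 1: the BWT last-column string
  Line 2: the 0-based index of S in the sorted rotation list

Answer: de$bbed
2

Derivation:
All 7 rotations (rotation i = S[i:]+S[:i]):
  rot[0] = bdeebd$
  rot[1] = deebd$b
  rot[2] = eebd$bd
  rot[3] = ebd$bde
  rot[4] = bd$bdee
  rot[5] = d$bdeeb
  rot[6] = $bdeebd
Sorted (with $ < everything):
  sorted[0] = $bdeebd  (last char: 'd')
  sorted[1] = bd$bdee  (last char: 'e')
  sorted[2] = bdeebd$  (last char: '$')
  sorted[3] = d$bdeeb  (last char: 'b')
  sorted[4] = deebd$b  (last char: 'b')
  sorted[5] = ebd$bde  (last char: 'e')
  sorted[6] = eebd$bd  (last char: 'd')
Last column: de$bbed
Original string S is at sorted index 2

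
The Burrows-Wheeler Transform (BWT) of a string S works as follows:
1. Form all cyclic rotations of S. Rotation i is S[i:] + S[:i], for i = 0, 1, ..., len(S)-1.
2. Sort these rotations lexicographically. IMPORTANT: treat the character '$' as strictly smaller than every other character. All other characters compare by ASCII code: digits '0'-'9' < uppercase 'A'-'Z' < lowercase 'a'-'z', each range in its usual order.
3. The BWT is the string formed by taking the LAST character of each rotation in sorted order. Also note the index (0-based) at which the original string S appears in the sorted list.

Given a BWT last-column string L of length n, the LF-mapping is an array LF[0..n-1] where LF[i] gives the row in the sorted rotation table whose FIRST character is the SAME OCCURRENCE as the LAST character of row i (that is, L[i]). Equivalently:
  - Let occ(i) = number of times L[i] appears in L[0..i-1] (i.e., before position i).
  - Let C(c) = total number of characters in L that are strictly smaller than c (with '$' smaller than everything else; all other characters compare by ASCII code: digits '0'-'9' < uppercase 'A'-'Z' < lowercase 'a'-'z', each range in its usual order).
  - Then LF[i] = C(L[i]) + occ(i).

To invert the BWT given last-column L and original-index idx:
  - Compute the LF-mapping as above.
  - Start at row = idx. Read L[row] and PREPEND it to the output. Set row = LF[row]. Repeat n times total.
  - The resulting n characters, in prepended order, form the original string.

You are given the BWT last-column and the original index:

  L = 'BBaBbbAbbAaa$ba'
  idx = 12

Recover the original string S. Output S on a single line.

Answer: babBAaAabbabBB$

Derivation:
LF mapping: 3 4 6 5 10 11 1 12 13 2 7 8 0 14 9
Walk LF starting at row 12, prepending L[row]:
  step 1: row=12, L[12]='$', prepend. Next row=LF[12]=0
  step 2: row=0, L[0]='B', prepend. Next row=LF[0]=3
  step 3: row=3, L[3]='B', prepend. Next row=LF[3]=5
  step 4: row=5, L[5]='b', prepend. Next row=LF[5]=11
  step 5: row=11, L[11]='a', prepend. Next row=LF[11]=8
  step 6: row=8, L[8]='b', prepend. Next row=LF[8]=13
  step 7: row=13, L[13]='b', prepend. Next row=LF[13]=14
  step 8: row=14, L[14]='a', prepend. Next row=LF[14]=9
  step 9: row=9, L[9]='A', prepend. Next row=LF[9]=2
  step 10: row=2, L[2]='a', prepend. Next row=LF[2]=6
  step 11: row=6, L[6]='A', prepend. Next row=LF[6]=1
  step 12: row=1, L[1]='B', prepend. Next row=LF[1]=4
  step 13: row=4, L[4]='b', prepend. Next row=LF[4]=10
  step 14: row=10, L[10]='a', prepend. Next row=LF[10]=7
  step 15: row=7, L[7]='b', prepend. Next row=LF[7]=12
Reversed output: babBAaAabbabBB$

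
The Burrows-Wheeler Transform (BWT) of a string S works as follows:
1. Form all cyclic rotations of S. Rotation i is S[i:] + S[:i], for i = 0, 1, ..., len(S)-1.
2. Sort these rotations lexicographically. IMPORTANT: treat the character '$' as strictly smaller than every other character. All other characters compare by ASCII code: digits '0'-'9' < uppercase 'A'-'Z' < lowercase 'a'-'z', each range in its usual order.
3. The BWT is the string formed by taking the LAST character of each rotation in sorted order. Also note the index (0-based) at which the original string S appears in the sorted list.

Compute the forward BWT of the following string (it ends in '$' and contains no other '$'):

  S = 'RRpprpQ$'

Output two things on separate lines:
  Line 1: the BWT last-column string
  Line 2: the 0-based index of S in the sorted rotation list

Answer: Qp$RrRpp
2

Derivation:
All 8 rotations (rotation i = S[i:]+S[:i]):
  rot[0] = RRpprpQ$
  rot[1] = RpprpQ$R
  rot[2] = pprpQ$RR
  rot[3] = prpQ$RRp
  rot[4] = rpQ$RRpp
  rot[5] = pQ$RRppr
  rot[6] = Q$RRpprp
  rot[7] = $RRpprpQ
Sorted (with $ < everything):
  sorted[0] = $RRpprpQ  (last char: 'Q')
  sorted[1] = Q$RRpprp  (last char: 'p')
  sorted[2] = RRpprpQ$  (last char: '$')
  sorted[3] = RpprpQ$R  (last char: 'R')
  sorted[4] = pQ$RRppr  (last char: 'r')
  sorted[5] = pprpQ$RR  (last char: 'R')
  sorted[6] = prpQ$RRp  (last char: 'p')
  sorted[7] = rpQ$RRpp  (last char: 'p')
Last column: Qp$RrRpp
Original string S is at sorted index 2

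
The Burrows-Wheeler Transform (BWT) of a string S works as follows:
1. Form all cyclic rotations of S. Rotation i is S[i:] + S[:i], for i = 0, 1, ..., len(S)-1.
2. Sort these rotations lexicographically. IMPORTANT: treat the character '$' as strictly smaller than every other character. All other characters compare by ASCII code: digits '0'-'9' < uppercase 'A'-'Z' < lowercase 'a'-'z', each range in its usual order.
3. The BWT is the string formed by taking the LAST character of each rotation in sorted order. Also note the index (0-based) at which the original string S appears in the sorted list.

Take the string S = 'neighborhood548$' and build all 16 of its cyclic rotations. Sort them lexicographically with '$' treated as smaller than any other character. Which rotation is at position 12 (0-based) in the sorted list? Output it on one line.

Answer: od548$neighborho

Derivation:
All 16 rotations (rotation i = S[i:]+S[:i]):
  rot[0] = neighborhood548$
  rot[1] = eighborhood548$n
  rot[2] = ighborhood548$ne
  rot[3] = ghborhood548$nei
  rot[4] = hborhood548$neig
  rot[5] = borhood548$neigh
  rot[6] = orhood548$neighb
  rot[7] = rhood548$neighbo
  rot[8] = hood548$neighbor
  rot[9] = ood548$neighborh
  rot[10] = od548$neighborho
  rot[11] = d548$neighborhoo
  rot[12] = 548$neighborhood
  rot[13] = 48$neighborhood5
  rot[14] = 8$neighborhood54
  rot[15] = $neighborhood548
Sorted (with $ < everything):
  sorted[0] = $neighborhood548
  sorted[1] = 48$neighborhood5
  sorted[2] = 548$neighborhood
  sorted[3] = 8$neighborhood54
  sorted[4] = borhood548$neigh
  sorted[5] = d548$neighborhoo
  sorted[6] = eighborhood548$n
  sorted[7] = ghborhood548$nei
  sorted[8] = hborhood548$neig
  sorted[9] = hood548$neighbor
  sorted[10] = ighborhood548$ne
  sorted[11] = neighborhood548$
  sorted[12] = od548$neighborho
  sorted[13] = ood548$neighborh
  sorted[14] = orhood548$neighb
  sorted[15] = rhood548$neighbo
sorted[12] = od548$neighborho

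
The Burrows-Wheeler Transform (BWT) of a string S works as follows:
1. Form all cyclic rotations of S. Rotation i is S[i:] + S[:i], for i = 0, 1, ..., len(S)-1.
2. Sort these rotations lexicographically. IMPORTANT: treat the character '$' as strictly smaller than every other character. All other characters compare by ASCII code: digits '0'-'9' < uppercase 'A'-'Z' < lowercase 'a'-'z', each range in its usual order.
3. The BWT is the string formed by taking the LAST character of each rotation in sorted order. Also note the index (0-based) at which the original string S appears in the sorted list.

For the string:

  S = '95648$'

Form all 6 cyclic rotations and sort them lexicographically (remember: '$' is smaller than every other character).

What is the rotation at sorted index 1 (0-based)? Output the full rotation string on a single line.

Answer: 48$956

Derivation:
All 6 rotations (rotation i = S[i:]+S[:i]):
  rot[0] = 95648$
  rot[1] = 5648$9
  rot[2] = 648$95
  rot[3] = 48$956
  rot[4] = 8$9564
  rot[5] = $95648
Sorted (with $ < everything):
  sorted[0] = $95648
  sorted[1] = 48$956
  sorted[2] = 5648$9
  sorted[3] = 648$95
  sorted[4] = 8$9564
  sorted[5] = 95648$
sorted[1] = 48$956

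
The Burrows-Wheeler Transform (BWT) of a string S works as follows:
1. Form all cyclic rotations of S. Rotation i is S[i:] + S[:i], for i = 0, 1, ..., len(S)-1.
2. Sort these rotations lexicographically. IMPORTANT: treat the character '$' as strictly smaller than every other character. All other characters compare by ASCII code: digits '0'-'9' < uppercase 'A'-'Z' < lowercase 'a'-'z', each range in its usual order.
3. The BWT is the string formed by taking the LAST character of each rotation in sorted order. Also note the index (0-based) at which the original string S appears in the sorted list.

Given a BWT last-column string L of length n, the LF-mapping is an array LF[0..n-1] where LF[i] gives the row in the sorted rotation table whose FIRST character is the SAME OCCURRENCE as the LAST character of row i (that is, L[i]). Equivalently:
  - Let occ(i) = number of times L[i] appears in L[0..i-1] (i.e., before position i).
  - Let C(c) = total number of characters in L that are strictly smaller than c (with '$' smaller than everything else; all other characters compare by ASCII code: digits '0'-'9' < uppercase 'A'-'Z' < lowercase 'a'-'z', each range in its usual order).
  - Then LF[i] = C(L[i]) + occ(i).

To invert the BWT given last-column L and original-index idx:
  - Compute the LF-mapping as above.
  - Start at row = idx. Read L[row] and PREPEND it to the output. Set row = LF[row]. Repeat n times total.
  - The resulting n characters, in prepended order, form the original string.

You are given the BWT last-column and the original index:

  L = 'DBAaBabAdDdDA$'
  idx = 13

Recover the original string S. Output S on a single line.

LF mapping: 6 4 1 9 5 10 11 2 12 7 13 8 3 0
Walk LF starting at row 13, prepending L[row]:
  step 1: row=13, L[13]='$', prepend. Next row=LF[13]=0
  step 2: row=0, L[0]='D', prepend. Next row=LF[0]=6
  step 3: row=6, L[6]='b', prepend. Next row=LF[6]=11
  step 4: row=11, L[11]='D', prepend. Next row=LF[11]=8
  step 5: row=8, L[8]='d', prepend. Next row=LF[8]=12
  step 6: row=12, L[12]='A', prepend. Next row=LF[12]=3
  step 7: row=3, L[3]='a', prepend. Next row=LF[3]=9
  step 8: row=9, L[9]='D', prepend. Next row=LF[9]=7
  step 9: row=7, L[7]='A', prepend. Next row=LF[7]=2
  step 10: row=2, L[2]='A', prepend. Next row=LF[2]=1
  step 11: row=1, L[1]='B', prepend. Next row=LF[1]=4
  step 12: row=4, L[4]='B', prepend. Next row=LF[4]=5
  step 13: row=5, L[5]='a', prepend. Next row=LF[5]=10
  step 14: row=10, L[10]='d', prepend. Next row=LF[10]=13
Reversed output: daBBAADaAdDbD$

Answer: daBBAADaAdDbD$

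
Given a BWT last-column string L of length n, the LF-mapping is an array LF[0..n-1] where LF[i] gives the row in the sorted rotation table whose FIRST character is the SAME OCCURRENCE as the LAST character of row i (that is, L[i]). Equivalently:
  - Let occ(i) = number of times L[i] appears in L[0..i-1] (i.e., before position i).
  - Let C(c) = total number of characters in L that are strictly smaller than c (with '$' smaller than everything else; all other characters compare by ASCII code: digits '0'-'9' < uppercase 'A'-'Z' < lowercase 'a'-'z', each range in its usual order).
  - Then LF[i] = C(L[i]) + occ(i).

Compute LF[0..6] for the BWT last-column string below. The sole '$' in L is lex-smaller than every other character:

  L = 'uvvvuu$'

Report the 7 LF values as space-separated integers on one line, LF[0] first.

Char counts: '$':1, 'u':3, 'v':3
C (first-col start): C('$')=0, C('u')=1, C('v')=4
L[0]='u': occ=0, LF[0]=C('u')+0=1+0=1
L[1]='v': occ=0, LF[1]=C('v')+0=4+0=4
L[2]='v': occ=1, LF[2]=C('v')+1=4+1=5
L[3]='v': occ=2, LF[3]=C('v')+2=4+2=6
L[4]='u': occ=1, LF[4]=C('u')+1=1+1=2
L[5]='u': occ=2, LF[5]=C('u')+2=1+2=3
L[6]='$': occ=0, LF[6]=C('$')+0=0+0=0

Answer: 1 4 5 6 2 3 0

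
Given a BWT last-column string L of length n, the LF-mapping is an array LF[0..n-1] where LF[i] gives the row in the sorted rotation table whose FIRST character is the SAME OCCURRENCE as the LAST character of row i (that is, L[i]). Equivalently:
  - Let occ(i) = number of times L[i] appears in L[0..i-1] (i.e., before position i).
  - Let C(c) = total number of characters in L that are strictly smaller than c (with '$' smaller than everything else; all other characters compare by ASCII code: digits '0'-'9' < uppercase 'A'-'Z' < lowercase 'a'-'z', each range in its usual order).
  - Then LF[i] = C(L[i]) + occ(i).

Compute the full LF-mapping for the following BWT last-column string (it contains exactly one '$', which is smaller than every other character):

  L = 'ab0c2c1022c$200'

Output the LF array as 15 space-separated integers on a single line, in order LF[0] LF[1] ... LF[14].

Answer: 10 11 1 12 6 13 5 2 7 8 14 0 9 3 4

Derivation:
Char counts: '$':1, '0':4, '1':1, '2':4, 'a':1, 'b':1, 'c':3
C (first-col start): C('$')=0, C('0')=1, C('1')=5, C('2')=6, C('a')=10, C('b')=11, C('c')=12
L[0]='a': occ=0, LF[0]=C('a')+0=10+0=10
L[1]='b': occ=0, LF[1]=C('b')+0=11+0=11
L[2]='0': occ=0, LF[2]=C('0')+0=1+0=1
L[3]='c': occ=0, LF[3]=C('c')+0=12+0=12
L[4]='2': occ=0, LF[4]=C('2')+0=6+0=6
L[5]='c': occ=1, LF[5]=C('c')+1=12+1=13
L[6]='1': occ=0, LF[6]=C('1')+0=5+0=5
L[7]='0': occ=1, LF[7]=C('0')+1=1+1=2
L[8]='2': occ=1, LF[8]=C('2')+1=6+1=7
L[9]='2': occ=2, LF[9]=C('2')+2=6+2=8
L[10]='c': occ=2, LF[10]=C('c')+2=12+2=14
L[11]='$': occ=0, LF[11]=C('$')+0=0+0=0
L[12]='2': occ=3, LF[12]=C('2')+3=6+3=9
L[13]='0': occ=2, LF[13]=C('0')+2=1+2=3
L[14]='0': occ=3, LF[14]=C('0')+3=1+3=4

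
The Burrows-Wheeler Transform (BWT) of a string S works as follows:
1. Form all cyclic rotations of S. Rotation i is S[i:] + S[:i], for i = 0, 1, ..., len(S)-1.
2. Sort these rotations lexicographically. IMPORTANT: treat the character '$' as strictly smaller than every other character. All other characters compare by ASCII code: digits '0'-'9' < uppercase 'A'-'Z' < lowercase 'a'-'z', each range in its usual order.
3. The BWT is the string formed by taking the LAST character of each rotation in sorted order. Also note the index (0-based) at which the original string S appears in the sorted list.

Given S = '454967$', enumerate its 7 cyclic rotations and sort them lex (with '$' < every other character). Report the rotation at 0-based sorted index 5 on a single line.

All 7 rotations (rotation i = S[i:]+S[:i]):
  rot[0] = 454967$
  rot[1] = 54967$4
  rot[2] = 4967$45
  rot[3] = 967$454
  rot[4] = 67$4549
  rot[5] = 7$45496
  rot[6] = $454967
Sorted (with $ < everything):
  sorted[0] = $454967
  sorted[1] = 454967$
  sorted[2] = 4967$45
  sorted[3] = 54967$4
  sorted[4] = 67$4549
  sorted[5] = 7$45496
  sorted[6] = 967$454
sorted[5] = 7$45496

Answer: 7$45496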